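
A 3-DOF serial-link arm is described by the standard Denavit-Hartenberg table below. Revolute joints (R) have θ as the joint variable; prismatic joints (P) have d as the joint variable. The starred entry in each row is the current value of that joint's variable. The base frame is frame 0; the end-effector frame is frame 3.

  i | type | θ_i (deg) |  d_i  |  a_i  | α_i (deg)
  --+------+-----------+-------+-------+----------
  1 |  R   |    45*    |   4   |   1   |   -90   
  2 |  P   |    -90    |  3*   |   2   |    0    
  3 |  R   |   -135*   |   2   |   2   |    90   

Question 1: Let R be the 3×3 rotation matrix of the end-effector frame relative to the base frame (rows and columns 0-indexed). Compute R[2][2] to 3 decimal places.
-0.707

End-effector z-axis (col 2 of R) = (0.5000,0.5000,-0.7071)
R[2][2] = -0.7071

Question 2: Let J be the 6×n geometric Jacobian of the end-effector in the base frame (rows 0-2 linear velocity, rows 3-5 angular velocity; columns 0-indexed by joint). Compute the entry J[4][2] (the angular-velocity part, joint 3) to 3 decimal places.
axis z_2 = (-0.7071,0.7071,0.0000); lever o_n−o_2 = (-2.4142,0.4142,-1.4142)
cross product → J_v[:, 2] = (-1.0000,-1.0000,1.4142)
J_ω[:, 2] = z_2
entry J[4][2] = 0.7071

0.707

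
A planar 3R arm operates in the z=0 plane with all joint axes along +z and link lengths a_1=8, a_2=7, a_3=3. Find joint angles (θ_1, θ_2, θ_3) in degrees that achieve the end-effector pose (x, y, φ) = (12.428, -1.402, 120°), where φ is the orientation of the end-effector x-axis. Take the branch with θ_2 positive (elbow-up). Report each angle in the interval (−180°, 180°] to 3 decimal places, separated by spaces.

-30.003 30.005 119.998

wrist centre = target − a_3·(cos φ, sin φ) = (13.9280, -4.0001)
cos θ_2 = (209.9898−8²−7²)/(2·8·7) = 0.8660; θ_2 = 30.0052° (elbow-up)
β = atan2(-4.0001,13.9280) = -16.0239°; ψ = atan2(3.5005,14.0619) = 13.9790°
θ_1 = β − ψ = -30.0029°
θ_3 = φ − θ_1 − θ_2 = 119.9977° (wrapped to (-180°,180°])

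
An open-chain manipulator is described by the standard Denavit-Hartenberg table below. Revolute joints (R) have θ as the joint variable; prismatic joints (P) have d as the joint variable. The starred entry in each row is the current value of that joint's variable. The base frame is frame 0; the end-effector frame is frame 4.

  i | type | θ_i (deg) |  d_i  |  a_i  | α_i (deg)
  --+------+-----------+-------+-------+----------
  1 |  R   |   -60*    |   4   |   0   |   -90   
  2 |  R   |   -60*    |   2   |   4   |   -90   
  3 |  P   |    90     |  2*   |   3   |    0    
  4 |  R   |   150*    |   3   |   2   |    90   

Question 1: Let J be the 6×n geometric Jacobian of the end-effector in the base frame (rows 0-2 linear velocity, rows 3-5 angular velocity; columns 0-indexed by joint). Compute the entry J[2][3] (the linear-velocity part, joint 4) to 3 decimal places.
axis z_3 = (0.4330,-0.7500,-0.5000); lever o_n−o_3 = (2.5490,-0.9510,-2.3660)
cross product → J_v[:, 3] = (1.2990,-0.2500,1.5000)
J_ω[:, 3] = z_3
entry J[2][3] = 1.5000

1.500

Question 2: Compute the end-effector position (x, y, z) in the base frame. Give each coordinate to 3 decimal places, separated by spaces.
3.549 -4.683 4.098

after link 1: o_1 = (0.0000, 0.0000, 4.0000)
after link 2: o_2 = (2.7321, -0.7321, 7.4641)
after link 3: o_3 = (1.0000, -3.7321, 6.4641)
after link 4: o_4 = (3.5490, -4.6830, 4.0981)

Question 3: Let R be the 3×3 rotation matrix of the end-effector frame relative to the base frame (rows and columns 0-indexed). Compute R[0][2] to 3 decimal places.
-0.650

End-effector z-axis (col 2 of R) = (-0.6495,0.1250,-0.7500)
R[0][2] = -0.6495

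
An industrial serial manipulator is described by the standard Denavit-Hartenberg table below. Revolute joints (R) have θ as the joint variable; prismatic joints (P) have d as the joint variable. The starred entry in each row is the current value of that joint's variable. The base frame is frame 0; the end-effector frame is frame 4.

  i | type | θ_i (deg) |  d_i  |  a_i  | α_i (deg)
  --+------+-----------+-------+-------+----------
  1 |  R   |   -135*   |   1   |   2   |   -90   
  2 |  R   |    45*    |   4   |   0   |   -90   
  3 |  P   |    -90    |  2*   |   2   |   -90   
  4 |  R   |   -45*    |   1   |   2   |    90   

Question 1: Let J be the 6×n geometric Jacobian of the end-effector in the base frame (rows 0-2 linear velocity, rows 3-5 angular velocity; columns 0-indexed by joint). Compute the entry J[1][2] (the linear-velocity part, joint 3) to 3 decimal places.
prismatic axis z_2 = (0.5000,0.5000,-0.7071)
J_v[:, 2] = z_2; J_ω[:, 2] = (0,0,0)
entry J[1][2] = 0.5000

0.500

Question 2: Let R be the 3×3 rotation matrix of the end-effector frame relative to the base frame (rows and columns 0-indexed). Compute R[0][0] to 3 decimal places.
End-effector x-axis (col 0 of R) = (0.8536,-0.1464,-0.5000)
R[0][0] = 0.8536

0.854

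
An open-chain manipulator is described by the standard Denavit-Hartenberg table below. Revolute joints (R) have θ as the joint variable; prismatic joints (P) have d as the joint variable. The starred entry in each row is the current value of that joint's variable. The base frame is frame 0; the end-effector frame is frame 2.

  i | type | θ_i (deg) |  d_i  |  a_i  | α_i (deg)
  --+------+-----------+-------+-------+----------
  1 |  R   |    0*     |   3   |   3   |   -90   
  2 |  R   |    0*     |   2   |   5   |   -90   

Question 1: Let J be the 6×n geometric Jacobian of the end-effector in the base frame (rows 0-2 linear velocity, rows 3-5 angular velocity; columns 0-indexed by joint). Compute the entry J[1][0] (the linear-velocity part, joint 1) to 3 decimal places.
axis z_0 = ẑ; lever o_n−o_0 = (8.0000,2.0000,3.0000)
cross product → J_v[:, 0] = (-2.0000,8.0000,0.0000)
J_ω[:, 0] = z_0
entry J[1][0] = 8.0000

8.000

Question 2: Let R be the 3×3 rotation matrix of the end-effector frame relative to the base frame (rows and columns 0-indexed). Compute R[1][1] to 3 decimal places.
End-effector y-axis (col 1 of R) = (0.0000,-1.0000,-0.0000)
R[1][1] = -1.0000

-1.000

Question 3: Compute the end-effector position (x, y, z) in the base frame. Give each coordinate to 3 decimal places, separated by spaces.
after link 1: o_1 = (3.0000, 0.0000, 3.0000)
after link 2: o_2 = (8.0000, 2.0000, 3.0000)

8.000 2.000 3.000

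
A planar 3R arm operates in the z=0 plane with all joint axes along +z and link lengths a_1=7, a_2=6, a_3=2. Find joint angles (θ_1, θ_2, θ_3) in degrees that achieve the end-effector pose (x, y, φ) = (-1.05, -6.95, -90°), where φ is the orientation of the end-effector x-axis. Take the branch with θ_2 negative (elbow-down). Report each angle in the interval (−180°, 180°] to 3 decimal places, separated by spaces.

wrist centre = target − a_3·(cos φ, sin φ) = (-1.0500, -4.9500)
cos θ_2 = (25.6050−7²−6²)/(2·7·6) = -0.7071; θ_2 = -134.9981° (elbow-down)
β = atan2(-4.9500,-1.0500) = -101.9761°; ψ = atan2(-4.2428,2.7575) = -56.9791°
θ_1 = β − ψ = -44.9971°
θ_3 = φ − θ_1 − θ_2 = 89.9952° (wrapped to (-180°,180°])

-44.997 -134.998 89.995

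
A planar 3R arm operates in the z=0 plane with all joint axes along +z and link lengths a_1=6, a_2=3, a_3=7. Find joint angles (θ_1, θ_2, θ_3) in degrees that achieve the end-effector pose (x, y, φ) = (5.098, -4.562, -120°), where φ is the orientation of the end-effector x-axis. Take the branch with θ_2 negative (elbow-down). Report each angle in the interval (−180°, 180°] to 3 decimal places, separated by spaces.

19.794 -30.002 -109.792

wrist centre = target − a_3·(cos φ, sin φ) = (8.5980, 1.5002)
cos θ_2 = (76.1761−6²−3²)/(2·6·3) = 0.8660; θ_2 = -30.0025° (elbow-down)
β = atan2(1.5002,8.5980) = 9.8973°; ψ = atan2(-1.5001,8.5980) = -9.8969°
θ_1 = β − ψ = 19.7942°
θ_3 = φ − θ_1 − θ_2 = -109.7917° (wrapped to (-180°,180°])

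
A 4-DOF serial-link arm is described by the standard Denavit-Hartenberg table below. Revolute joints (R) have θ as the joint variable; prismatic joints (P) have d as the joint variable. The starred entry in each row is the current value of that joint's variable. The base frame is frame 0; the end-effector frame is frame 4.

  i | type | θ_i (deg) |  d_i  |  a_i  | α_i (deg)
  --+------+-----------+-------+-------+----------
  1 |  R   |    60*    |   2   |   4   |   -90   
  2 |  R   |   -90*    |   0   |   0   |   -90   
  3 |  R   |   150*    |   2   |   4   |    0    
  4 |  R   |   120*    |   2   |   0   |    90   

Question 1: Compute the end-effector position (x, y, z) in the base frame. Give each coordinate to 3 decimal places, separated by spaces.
after link 1: o_1 = (2.0000, 3.4641, 2.0000)
after link 2: o_2 = (2.0000, 3.4641, 2.0000)
after link 3: o_3 = (4.7321, 4.1962, -1.4641)
after link 4: o_4 = (5.7321, 5.9282, -1.4641)

5.732 5.928 -1.464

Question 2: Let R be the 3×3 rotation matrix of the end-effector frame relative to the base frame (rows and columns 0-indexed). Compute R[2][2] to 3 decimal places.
-1.000

End-effector z-axis (col 2 of R) = (0.0000,0.0000,-1.0000)
R[2][2] = -1.0000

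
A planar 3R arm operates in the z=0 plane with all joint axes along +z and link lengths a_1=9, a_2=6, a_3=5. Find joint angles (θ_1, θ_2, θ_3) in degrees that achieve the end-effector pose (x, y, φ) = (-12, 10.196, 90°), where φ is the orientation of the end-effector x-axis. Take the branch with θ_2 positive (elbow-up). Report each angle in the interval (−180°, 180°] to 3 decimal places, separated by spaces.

133.174 60.001 -103.175

wrist centre = target − a_3·(cos φ, sin φ) = (-12.0000, 5.1960)
cos θ_2 = (170.9984−9²−6²)/(2·9·6) = 0.5000; θ_2 = 60.0010° (elbow-up)
β = atan2(5.1960,-12.0000) = 156.5874°; ψ = atan2(5.1962,11.9999) = 23.4136°
θ_1 = β − ψ = 133.1738°
θ_3 = φ − θ_1 − θ_2 = -103.1748° (wrapped to (-180°,180°])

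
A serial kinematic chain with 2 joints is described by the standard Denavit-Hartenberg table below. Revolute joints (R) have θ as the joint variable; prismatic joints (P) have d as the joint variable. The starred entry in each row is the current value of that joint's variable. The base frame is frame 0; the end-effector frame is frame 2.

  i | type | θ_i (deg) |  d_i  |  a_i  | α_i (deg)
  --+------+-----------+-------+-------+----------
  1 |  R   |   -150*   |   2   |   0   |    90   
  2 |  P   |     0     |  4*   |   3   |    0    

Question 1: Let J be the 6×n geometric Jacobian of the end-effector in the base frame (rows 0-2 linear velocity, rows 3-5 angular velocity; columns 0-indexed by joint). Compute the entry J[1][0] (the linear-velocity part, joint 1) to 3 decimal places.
axis z_0 = ẑ; lever o_n−o_0 = (-4.5981,1.9641,2.0000)
cross product → J_v[:, 0] = (-1.9641,-4.5981,0.0000)
J_ω[:, 0] = z_0
entry J[1][0] = -4.5981

-4.598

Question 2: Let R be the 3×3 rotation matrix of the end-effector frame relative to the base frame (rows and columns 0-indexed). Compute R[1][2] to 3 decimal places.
End-effector z-axis (col 2 of R) = (-0.5000,0.8660,0.0000)
R[1][2] = 0.8660

0.866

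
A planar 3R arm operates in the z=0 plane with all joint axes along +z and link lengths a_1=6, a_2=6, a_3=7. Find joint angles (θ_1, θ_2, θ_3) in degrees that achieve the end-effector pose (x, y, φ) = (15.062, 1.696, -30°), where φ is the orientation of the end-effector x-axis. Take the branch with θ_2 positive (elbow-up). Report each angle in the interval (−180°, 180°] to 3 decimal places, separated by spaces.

wrist centre = target − a_3·(cos φ, sin φ) = (8.9998, 5.1960)
cos θ_2 = (107.9952−6²−6²)/(2·6·6) = 0.4999; θ_2 = 60.0044° (elbow-up)
β = atan2(5.1960,8.9998) = 29.9998°; ψ = atan2(5.1964,8.9996) = 30.0022°
θ_1 = β − ψ = -0.0024°
θ_3 = φ − θ_1 − θ_2 = -90.0020° (wrapped to (-180°,180°])

-0.002 60.004 -90.002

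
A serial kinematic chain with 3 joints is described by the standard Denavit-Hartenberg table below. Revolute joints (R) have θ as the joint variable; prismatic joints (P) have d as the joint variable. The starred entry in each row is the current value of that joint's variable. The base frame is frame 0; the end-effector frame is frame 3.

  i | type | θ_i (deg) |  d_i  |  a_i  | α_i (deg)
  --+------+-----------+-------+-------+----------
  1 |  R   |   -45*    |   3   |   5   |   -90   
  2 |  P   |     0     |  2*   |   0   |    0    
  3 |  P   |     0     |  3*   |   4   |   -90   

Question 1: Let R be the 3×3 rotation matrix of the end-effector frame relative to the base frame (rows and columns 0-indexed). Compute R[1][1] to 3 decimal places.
-0.707

End-effector y-axis (col 1 of R) = (-0.7071,-0.7071,-0.0000)
R[1][1] = -0.7071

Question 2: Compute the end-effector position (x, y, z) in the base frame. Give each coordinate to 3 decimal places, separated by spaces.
after link 1: o_1 = (3.5355, -3.5355, 3.0000)
after link 2: o_2 = (4.9497, -2.1213, 3.0000)
after link 3: o_3 = (9.8995, -2.8284, 3.0000)

9.899 -2.828 3.000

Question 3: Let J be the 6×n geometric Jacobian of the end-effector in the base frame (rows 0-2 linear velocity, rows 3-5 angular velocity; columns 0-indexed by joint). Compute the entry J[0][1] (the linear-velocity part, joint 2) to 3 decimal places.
0.707

prismatic axis z_1 = (0.7071,0.7071,0.0000)
J_v[:, 1] = z_1; J_ω[:, 1] = (0,0,0)
entry J[0][1] = 0.7071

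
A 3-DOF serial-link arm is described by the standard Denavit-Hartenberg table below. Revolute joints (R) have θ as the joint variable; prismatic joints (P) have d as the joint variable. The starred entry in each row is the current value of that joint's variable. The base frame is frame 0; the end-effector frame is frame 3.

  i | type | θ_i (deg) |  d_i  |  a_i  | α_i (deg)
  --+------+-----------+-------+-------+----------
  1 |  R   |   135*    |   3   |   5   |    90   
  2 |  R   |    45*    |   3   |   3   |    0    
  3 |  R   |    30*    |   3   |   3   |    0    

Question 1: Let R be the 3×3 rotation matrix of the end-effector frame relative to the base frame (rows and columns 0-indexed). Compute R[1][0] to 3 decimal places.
End-effector x-axis (col 0 of R) = (-0.1830,0.1830,0.9659)
R[1][0] = 0.1830

0.183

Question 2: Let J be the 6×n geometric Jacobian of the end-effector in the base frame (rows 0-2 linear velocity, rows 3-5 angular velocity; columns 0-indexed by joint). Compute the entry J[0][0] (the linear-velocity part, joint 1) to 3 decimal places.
axis z_0 = ẑ; lever o_n−o_0 = (-1.3419,9.8272,8.0191)
cross product → J_v[:, 0] = (-9.8272,-1.3419,0.0000)
J_ω[:, 0] = z_0
entry J[0][0] = -9.8272

-9.827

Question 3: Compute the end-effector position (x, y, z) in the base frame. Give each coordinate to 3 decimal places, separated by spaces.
-1.342 9.827 8.019

after link 1: o_1 = (-3.5355, 3.5355, 3.0000)
after link 2: o_2 = (-2.9142, 7.1569, 5.1213)
after link 3: o_3 = (-1.3419, 9.8272, 8.0191)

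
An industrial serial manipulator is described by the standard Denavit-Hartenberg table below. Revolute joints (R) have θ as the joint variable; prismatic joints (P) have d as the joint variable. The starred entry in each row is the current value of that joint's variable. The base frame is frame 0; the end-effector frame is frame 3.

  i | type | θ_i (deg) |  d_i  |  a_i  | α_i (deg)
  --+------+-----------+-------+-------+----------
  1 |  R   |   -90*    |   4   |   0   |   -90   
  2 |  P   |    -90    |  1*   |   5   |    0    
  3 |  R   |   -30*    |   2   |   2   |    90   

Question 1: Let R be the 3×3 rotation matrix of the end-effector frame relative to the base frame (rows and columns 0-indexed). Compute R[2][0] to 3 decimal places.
0.866

End-effector x-axis (col 0 of R) = (-0.0000,0.5000,0.8660)
R[2][0] = 0.8660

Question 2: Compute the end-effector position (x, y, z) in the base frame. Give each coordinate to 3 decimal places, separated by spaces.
3.000 1.000 10.732

after link 1: o_1 = (0.0000, 0.0000, 4.0000)
after link 2: o_2 = (1.0000, -0.0000, 9.0000)
after link 3: o_3 = (3.0000, 1.0000, 10.7321)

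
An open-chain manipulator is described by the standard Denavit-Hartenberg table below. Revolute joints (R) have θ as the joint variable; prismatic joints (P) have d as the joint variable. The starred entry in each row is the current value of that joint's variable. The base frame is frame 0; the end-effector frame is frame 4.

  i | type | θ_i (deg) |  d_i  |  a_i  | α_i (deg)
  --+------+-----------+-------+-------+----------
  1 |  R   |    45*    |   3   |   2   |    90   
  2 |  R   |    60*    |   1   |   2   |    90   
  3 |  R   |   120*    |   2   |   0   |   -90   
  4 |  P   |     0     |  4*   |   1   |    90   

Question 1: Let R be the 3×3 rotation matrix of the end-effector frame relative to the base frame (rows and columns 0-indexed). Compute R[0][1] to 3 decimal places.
End-effector y-axis (col 1 of R) = (-0.6597,0.0474,-0.7500)
R[0][1] = -0.6597

-0.660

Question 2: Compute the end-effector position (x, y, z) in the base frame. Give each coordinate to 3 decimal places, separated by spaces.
1.850 2.039 0.299

after link 1: o_1 = (1.4142, 1.4142, 3.0000)
after link 2: o_2 = (2.8284, 1.4142, 4.7321)
after link 3: o_3 = (4.0532, 2.6390, 3.7321)
after link 4: o_4 = (1.8498, 2.0393, 0.2990)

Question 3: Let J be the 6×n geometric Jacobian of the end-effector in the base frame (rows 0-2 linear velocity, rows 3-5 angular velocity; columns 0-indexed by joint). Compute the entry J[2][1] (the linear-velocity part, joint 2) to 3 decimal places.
axis z_1 = (0.7071,-0.7071,0.0000); lever o_n−o_1 = (0.4356,0.6251,-2.7010)
cross product → J_v[:, 1] = (1.9099,1.9099,0.7500)
J_ω[:, 1] = z_1
entry J[2][1] = 0.7500

0.750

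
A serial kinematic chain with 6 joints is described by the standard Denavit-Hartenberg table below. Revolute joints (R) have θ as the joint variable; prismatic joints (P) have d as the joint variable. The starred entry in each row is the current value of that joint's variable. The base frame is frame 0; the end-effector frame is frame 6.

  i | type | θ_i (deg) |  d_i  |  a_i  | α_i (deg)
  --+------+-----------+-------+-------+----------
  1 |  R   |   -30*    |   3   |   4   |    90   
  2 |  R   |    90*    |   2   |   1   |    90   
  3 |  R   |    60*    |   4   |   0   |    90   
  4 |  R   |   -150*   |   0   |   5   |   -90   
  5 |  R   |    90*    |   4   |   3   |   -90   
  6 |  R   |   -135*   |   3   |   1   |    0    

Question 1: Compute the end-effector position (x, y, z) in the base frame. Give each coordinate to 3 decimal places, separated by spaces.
after link 1: o_1 = (3.4641, -2.0000, 3.0000)
after link 2: o_2 = (2.4641, -3.7321, 4.0000)
after link 3: o_3 = (5.9282, -5.7321, 4.0000)
after link 4: o_4 = (5.6381, -1.2345, 1.8349)
after link 5: o_5 = (1.0221, -2.3014, 0.2369)
after link 6: o_6 = (0.6895, -4.6528, 2.3250)

0.690 -4.653 2.325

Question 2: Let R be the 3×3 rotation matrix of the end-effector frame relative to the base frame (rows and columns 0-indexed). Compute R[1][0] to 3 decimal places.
0.347

End-effector x-axis (col 0 of R) = (-0.5066,0.3472,0.7891)
R[1][0] = 0.3472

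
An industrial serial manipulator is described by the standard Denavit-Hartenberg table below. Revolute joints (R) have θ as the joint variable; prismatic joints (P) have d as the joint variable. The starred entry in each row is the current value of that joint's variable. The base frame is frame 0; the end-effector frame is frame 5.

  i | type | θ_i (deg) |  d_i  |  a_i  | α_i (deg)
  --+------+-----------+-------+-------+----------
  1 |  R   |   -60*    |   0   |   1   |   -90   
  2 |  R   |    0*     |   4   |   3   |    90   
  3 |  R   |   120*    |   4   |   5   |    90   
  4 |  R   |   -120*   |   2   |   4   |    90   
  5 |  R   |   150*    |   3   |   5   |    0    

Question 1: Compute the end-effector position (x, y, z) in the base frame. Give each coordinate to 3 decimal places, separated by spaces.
10.645 -1.491 5.786

after link 1: o_1 = (0.5000, -0.8660, 0.0000)
after link 2: o_2 = (5.4641, -1.4641, 0.0000)
after link 3: o_3 = (7.9641, 2.8660, 4.0000)
after link 4: o_4 = (8.6962, 0.1340, 0.5359)
after link 5: o_5 = (10.6447, -1.4910, 5.7859)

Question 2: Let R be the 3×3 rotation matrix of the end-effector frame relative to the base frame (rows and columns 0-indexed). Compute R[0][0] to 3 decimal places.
0.650

End-effector x-axis (col 0 of R) = (0.6495,0.1250,0.7500)
R[0][0] = 0.6495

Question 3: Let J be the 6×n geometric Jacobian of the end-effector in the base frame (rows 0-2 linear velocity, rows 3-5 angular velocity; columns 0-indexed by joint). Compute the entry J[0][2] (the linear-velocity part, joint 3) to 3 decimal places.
0.027

axis z_2 = (0.0000,0.0000,1.0000); lever o_n−o_2 = (5.1806,-0.0269,5.7859)
cross product → J_v[:, 2] = (0.0269,5.1806,-0.0000)
J_ω[:, 2] = z_2
entry J[0][2] = 0.0269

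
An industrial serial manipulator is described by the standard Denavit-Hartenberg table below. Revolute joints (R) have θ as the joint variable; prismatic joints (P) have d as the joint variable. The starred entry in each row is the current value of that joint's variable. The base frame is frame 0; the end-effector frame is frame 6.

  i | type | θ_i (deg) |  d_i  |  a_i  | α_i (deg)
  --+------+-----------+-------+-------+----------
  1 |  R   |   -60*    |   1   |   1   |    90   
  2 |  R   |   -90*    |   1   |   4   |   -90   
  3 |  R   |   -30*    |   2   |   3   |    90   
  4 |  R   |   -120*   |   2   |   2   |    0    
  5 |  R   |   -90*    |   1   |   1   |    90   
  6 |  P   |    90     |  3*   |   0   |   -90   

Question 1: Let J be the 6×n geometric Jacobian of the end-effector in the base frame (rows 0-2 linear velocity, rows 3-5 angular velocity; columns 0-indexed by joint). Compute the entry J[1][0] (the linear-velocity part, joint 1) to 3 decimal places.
axis z_0 = ẑ; lever o_n−o_0 = (-2.0736,-6.2386,-3.7811)
cross product → J_v[:, 0] = (6.2386,-2.0736,0.0000)
J_ω[:, 0] = z_0
entry J[1][0] = -2.0736

-2.074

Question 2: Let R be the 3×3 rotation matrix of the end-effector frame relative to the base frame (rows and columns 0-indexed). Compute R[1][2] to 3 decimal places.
End-effector z-axis (col 2 of R) = (-0.6250,0.2165,-0.7500)
R[1][2] = 0.2165

0.217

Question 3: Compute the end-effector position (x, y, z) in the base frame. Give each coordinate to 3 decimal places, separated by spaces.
after link 1: o_1 = (0.5000, -0.8660, 1.0000)
after link 2: o_2 = (-0.3660, -1.3660, -3.0000)
after link 3: o_3 = (-0.6651, -3.8481, -5.5981)
after link 4: o_4 = (-2.5981, -2.9641, -3.7321)
after link 5: o_5 = (-2.7231, -3.6136, -2.4821)
after link 6: o_6 = (-2.0736, -6.2386, -3.7811)

-2.074 -6.239 -3.781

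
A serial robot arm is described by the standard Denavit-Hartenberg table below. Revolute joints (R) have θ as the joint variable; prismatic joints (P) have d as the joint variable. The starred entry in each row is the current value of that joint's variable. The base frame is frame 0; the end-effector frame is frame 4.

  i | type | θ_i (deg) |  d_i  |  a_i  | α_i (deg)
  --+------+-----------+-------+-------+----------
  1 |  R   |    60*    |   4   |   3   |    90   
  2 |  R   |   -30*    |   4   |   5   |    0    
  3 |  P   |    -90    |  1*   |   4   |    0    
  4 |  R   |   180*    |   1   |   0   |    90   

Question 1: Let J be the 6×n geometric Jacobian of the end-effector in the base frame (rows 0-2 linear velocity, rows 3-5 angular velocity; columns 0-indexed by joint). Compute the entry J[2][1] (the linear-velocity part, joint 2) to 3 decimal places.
2.330

axis z_1 = (0.8660,-0.5000,0.0000); lever o_n−o_1 = (6.3612,-0.9821,-5.9641)
cross product → J_v[:, 1] = (2.9821,5.1651,2.3301)
J_ω[:, 1] = z_1
entry J[2][1] = 2.3301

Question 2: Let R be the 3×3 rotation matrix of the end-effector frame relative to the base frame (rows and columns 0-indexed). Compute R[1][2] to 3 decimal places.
0.750

End-effector z-axis (col 2 of R) = (0.4330,0.7500,-0.5000)
R[1][2] = 0.7500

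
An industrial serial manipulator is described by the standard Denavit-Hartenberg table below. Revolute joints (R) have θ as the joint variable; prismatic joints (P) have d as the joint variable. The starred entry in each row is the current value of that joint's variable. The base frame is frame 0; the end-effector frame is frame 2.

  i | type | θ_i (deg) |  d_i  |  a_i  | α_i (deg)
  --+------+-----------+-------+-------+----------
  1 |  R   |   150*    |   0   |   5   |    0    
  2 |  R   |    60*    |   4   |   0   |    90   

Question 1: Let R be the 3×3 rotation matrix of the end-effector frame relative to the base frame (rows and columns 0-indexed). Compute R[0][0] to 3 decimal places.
-0.866

End-effector x-axis (col 0 of R) = (-0.8660,-0.5000,0.0000)
R[0][0] = -0.8660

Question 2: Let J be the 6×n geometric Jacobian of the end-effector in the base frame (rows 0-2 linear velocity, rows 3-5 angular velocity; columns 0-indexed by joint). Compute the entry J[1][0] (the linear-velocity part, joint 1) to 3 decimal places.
-4.330

axis z_0 = ẑ; lever o_n−o_0 = (-4.3301,2.5000,4.0000)
cross product → J_v[:, 0] = (-2.5000,-4.3301,0.0000)
J_ω[:, 0] = z_0
entry J[1][0] = -4.3301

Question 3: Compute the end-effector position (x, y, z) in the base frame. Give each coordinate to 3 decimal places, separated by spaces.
after link 1: o_1 = (-4.3301, 2.5000, 0.0000)
after link 2: o_2 = (-4.3301, 2.5000, 4.0000)

-4.330 2.500 4.000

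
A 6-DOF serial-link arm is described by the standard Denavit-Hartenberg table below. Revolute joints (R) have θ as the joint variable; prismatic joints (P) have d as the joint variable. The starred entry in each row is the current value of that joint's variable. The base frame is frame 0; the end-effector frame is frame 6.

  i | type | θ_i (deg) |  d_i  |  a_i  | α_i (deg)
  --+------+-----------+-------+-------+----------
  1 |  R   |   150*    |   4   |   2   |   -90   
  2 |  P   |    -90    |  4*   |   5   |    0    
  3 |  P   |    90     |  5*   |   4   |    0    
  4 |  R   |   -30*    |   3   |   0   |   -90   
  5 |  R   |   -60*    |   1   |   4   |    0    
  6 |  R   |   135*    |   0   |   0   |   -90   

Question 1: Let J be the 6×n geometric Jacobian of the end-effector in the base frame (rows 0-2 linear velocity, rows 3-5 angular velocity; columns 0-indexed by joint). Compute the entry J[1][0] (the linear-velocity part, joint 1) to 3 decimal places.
-14.861

axis z_0 = ẑ; lever o_n−o_0 = (-14.8612,-9.2763,9.1340)
cross product → J_v[:, 0] = (9.2763,-14.8612,0.0000)
J_ω[:, 0] = z_0
entry J[1][0] = -14.8612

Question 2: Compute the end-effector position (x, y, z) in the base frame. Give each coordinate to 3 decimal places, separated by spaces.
after link 1: o_1 = (-1.7321, 1.0000, 4.0000)
after link 2: o_2 = (-3.7321, -2.4641, 9.0000)
after link 3: o_3 = (-9.6962, -4.7942, 9.0000)
after link 4: o_4 = (-11.1962, -7.3923, 9.0000)
after link 5: o_5 = (-14.8612, -9.2763, 9.1340)
after link 6: o_6 = (-14.8612, -9.2763, 9.1340)

-14.861 -9.276 9.134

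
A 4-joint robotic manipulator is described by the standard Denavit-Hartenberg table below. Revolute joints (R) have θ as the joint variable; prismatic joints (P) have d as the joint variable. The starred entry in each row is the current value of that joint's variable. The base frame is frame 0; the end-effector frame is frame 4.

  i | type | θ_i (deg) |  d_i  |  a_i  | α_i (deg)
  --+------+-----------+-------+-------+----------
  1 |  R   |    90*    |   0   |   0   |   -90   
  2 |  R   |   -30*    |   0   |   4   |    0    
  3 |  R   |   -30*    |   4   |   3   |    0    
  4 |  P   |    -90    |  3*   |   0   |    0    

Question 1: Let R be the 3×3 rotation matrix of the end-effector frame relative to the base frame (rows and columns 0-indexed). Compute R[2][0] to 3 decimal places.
0.500

End-effector x-axis (col 0 of R) = (-0.0000,-0.8660,0.5000)
R[2][0] = 0.5000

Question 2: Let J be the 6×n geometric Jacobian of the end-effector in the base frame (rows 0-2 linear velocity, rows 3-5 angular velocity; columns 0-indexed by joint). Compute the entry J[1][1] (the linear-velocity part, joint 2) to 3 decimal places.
4.598

axis z_1 = (-1.0000,0.0000,0.0000); lever o_n−o_1 = (-7.0000,4.9641,4.5981)
cross product → J_v[:, 1] = (-0.0000,4.5981,-4.9641)
J_ω[:, 1] = z_1
entry J[1][1] = 4.5981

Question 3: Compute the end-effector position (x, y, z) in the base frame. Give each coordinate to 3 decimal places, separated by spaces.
after link 1: o_1 = (0.0000, 0.0000, 0.0000)
after link 2: o_2 = (0.0000, 3.4641, 2.0000)
after link 3: o_3 = (-4.0000, 4.9641, 4.5981)
after link 4: o_4 = (-7.0000, 4.9641, 4.5981)

-7.000 4.964 4.598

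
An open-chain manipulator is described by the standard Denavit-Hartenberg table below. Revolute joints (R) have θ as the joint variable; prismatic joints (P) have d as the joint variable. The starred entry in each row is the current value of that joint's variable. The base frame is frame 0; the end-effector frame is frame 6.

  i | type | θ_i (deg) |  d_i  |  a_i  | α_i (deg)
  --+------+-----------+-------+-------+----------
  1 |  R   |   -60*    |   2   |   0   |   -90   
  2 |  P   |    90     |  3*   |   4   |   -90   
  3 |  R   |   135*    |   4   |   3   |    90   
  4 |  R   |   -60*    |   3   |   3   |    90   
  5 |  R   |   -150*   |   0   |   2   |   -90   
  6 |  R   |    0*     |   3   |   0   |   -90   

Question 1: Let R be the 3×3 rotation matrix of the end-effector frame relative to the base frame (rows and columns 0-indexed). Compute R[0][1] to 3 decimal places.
-0.594

End-effector y-axis (col 1 of R) = (-0.5937,0.1572,-0.7891)
R[0][1] = -0.5937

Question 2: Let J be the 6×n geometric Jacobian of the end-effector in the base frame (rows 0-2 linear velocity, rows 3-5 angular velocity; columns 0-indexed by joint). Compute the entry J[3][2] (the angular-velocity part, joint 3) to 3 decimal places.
-0.500

axis z_2 = (-0.5000,0.8660,-0.0000); lever o_n−o_2 = (-3.1198,0.0496,3.5228)
cross product → J_v[:, 2] = (3.0509,1.7614,2.6770)
J_ω[:, 2] = z_2
entry J[3][2] = -0.5000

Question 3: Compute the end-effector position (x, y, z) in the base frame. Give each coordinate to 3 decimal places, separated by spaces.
-0.522 1.550 1.523

after link 1: o_1 = (0.0000, 0.0000, 2.0000)
after link 2: o_2 = (2.5981, 1.5000, -2.0000)
after link 3: o_3 = (-1.2390, 3.9034, 0.1213)
after link 4: o_4 = (-2.6957, 0.0625, -0.9393)
after link 5: o_5 = (-2.3030, 2.0212, -0.8446)
after link 6: o_6 = (-0.5217, 1.5496, 1.5228)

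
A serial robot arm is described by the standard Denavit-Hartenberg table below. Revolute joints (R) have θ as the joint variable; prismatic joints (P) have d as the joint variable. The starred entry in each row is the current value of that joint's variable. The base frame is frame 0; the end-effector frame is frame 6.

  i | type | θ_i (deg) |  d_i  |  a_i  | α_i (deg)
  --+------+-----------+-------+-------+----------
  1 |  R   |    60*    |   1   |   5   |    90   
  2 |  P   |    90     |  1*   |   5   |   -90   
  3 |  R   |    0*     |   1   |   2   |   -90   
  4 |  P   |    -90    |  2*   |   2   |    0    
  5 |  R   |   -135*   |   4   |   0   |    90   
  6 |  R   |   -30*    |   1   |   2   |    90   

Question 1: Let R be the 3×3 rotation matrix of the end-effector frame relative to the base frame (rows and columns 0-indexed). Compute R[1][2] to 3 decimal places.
End-effector z-axis (col 2 of R) = (0.5732,-0.7392,0.3536)
R[1][2] = -0.7392

-0.739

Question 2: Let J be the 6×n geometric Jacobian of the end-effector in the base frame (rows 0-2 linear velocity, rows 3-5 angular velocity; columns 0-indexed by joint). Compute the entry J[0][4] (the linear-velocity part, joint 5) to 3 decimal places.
-0.259

axis z_4 = (-0.8660,0.5000,-0.0000); lever o_n−o_4 = (-1.6322,3.1730,-0.5176)
cross product → J_v[:, 4] = (-0.2588,-0.4483,-1.9319)
J_ω[:, 4] = z_4
entry J[0][4] = -0.2588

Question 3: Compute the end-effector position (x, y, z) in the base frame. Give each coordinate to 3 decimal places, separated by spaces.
-1.498 5.405 7.482

after link 1: o_1 = (2.5000, 4.3301, 1.0000)
after link 2: o_2 = (3.3660, 3.8301, 6.0000)
after link 3: o_3 = (2.8660, 2.9641, 8.0000)
after link 4: o_4 = (0.1340, 2.2321, 8.0000)
after link 5: o_5 = (-3.3301, 4.2321, 8.0000)
after link 6: o_6 = (-1.4982, 5.4051, 7.4824)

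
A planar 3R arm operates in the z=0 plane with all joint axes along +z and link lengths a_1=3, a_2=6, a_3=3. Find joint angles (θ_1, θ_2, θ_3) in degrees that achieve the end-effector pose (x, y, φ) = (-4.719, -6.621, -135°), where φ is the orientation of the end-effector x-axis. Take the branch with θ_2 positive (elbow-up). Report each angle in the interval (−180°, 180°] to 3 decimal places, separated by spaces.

wrist centre = target − a_3·(cos φ, sin φ) = (-2.5977, -4.4997)
cos θ_2 = (26.9951−3²−6²)/(2·3·6) = -0.5001; θ_2 = 120.0091° (elbow-up)
β = atan2(-4.4997,-2.5977) = -119.9980°; ψ = atan2(5.1957,-0.0008) = 90.0091°
θ_1 = β − ψ = -210.0071°
θ_3 = φ − θ_1 − θ_2 = -45.0020° (wrapped to (-180°,180°])

149.993 120.009 -45.002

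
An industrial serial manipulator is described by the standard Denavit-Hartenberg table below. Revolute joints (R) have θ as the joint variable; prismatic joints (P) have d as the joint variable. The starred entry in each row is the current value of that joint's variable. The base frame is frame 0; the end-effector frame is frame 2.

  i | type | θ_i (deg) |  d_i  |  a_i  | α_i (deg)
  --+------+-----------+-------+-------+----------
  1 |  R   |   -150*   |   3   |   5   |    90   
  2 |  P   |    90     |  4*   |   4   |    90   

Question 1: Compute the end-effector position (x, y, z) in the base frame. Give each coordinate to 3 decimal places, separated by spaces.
after link 1: o_1 = (-4.3301, -2.5000, 3.0000)
after link 2: o_2 = (-6.3301, 0.9641, 7.0000)

-6.330 0.964 7.000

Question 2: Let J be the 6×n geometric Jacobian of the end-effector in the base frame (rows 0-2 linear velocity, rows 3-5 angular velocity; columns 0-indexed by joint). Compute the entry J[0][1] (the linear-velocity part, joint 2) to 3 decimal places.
prismatic axis z_1 = (-0.5000,0.8660,0.0000)
J_v[:, 1] = z_1; J_ω[:, 1] = (0,0,0)
entry J[0][1] = -0.5000

-0.500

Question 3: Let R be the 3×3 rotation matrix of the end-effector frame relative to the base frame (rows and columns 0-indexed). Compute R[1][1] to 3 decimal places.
End-effector y-axis (col 1 of R) = (-0.5000,0.8660,0.0000)
R[1][1] = 0.8660

0.866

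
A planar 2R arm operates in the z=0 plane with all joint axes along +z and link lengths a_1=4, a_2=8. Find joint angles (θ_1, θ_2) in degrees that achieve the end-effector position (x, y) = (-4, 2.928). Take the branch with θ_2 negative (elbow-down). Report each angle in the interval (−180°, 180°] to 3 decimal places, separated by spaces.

cos θ_2 = (24.5732−4²−8²)/(2·4·8) = -0.8660; θ_2 = -150.0021° (elbow-down)
β = atan2(2.9280,-4.0000) = 143.7959°; ψ = atan2(-3.9997,-2.9284) = -126.2092°
θ_1 = β − ψ = 270.0050°

-89.995 -150.002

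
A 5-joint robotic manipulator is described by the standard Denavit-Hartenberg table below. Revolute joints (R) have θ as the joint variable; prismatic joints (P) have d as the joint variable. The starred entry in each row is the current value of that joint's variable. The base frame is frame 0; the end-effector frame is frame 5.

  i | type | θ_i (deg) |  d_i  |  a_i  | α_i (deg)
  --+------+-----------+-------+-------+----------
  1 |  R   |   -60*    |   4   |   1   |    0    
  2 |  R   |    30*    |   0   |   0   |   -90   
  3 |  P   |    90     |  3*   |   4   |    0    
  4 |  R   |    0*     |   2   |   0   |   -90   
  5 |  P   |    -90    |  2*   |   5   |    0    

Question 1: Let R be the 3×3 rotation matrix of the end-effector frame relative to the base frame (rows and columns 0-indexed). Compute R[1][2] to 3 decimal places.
End-effector z-axis (col 2 of R) = (-0.8660,0.5000,-0.0000)
R[1][2] = 0.5000

0.500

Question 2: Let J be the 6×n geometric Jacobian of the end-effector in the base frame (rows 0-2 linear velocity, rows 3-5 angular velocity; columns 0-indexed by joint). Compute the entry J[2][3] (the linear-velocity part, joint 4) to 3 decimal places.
axis z_3 = (0.5000,0.8660,0.0000); lever o_n−o_3 = (1.7679,7.0622,-0.0000)
cross product → J_v[:, 3] = (-0.0000,0.0000,2.0000)
J_ω[:, 3] = z_3
entry J[2][3] = 2.0000

2.000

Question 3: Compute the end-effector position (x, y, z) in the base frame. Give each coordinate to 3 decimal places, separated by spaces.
3.768 8.794 0.000

after link 1: o_1 = (0.5000, -0.8660, 4.0000)
after link 2: o_2 = (0.5000, -0.8660, 4.0000)
after link 3: o_3 = (2.0000, 1.7321, 0.0000)
after link 4: o_4 = (3.0000, 3.4641, 0.0000)
after link 5: o_5 = (3.7679, 8.7942, 0.0000)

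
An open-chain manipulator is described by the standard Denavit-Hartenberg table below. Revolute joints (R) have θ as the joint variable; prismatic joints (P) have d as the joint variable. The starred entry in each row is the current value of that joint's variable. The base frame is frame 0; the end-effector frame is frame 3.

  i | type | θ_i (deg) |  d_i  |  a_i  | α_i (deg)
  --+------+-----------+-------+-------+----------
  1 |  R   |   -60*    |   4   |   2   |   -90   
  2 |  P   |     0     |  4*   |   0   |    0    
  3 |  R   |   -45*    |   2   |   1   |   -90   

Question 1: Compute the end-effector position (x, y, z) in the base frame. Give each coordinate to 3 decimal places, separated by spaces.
6.550 0.656 4.707

after link 1: o_1 = (1.0000, -1.7321, 4.0000)
after link 2: o_2 = (4.4641, 0.2679, 4.0000)
after link 3: o_3 = (6.5497, 0.6556, 4.7071)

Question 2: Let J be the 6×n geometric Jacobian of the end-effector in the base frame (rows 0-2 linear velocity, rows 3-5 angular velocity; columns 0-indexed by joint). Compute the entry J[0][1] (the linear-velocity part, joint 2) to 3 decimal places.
0.866

prismatic axis z_1 = (0.8660,0.5000,0.0000)
J_v[:, 1] = z_1; J_ω[:, 1] = (0,0,0)
entry J[0][1] = 0.8660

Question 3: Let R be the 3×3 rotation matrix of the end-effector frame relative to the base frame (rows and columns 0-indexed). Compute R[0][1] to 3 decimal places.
-0.866

End-effector y-axis (col 1 of R) = (-0.8660,-0.5000,-0.0000)
R[0][1] = -0.8660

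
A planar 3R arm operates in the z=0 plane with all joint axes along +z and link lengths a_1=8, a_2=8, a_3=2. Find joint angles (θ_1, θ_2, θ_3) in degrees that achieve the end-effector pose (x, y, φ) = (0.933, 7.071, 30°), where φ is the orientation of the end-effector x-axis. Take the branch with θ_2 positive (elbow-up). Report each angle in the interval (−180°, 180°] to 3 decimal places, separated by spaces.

30.000 134.997 -134.996

wrist centre = target − a_3·(cos φ, sin φ) = (-0.7991, 6.0710)
cos θ_2 = (37.4955−8²−8²)/(2·8·8) = -0.7071; θ_2 = 134.9967° (elbow-up)
β = atan2(6.0710,-0.7991) = 97.4980°; ψ = atan2(5.6572,2.3435) = 67.4984°
θ_1 = β − ψ = 29.9997°
θ_3 = φ − θ_1 − θ_2 = -134.9964° (wrapped to (-180°,180°])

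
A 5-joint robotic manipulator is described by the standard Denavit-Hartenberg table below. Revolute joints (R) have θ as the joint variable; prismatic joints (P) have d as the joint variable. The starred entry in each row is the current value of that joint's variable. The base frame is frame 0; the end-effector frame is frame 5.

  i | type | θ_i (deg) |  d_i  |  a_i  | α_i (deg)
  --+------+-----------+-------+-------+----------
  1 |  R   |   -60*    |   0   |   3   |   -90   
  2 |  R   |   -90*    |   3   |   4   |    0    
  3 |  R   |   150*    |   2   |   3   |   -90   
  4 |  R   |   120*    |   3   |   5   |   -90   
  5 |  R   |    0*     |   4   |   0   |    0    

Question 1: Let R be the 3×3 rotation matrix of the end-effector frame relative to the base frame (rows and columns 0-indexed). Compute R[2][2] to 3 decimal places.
End-effector z-axis (col 2 of R) = (0.2165,0.6250,0.7500)
R[2][2] = 0.7500

0.750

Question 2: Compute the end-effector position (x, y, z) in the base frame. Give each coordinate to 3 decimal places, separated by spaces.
after link 1: o_1 = (1.5000, -2.5981, 0.0000)
after link 2: o_2 = (4.0981, -1.0981, 4.0000)
after link 3: o_3 = (6.5801, -1.3971, 1.4019)
after link 4: o_4 = (0.9061, -0.2296, 2.0670)
after link 5: o_5 = (1.7721, 2.2704, 5.0670)

1.772 2.270 5.067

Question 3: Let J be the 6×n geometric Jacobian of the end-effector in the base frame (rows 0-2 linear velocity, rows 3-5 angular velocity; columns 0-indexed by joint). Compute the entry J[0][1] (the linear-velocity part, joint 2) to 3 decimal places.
axis z_1 = (0.8660,0.5000,0.0000); lever o_n−o_1 = (0.2721,4.8684,5.0670)
cross product → J_v[:, 1] = (2.5335,-4.3881,4.0801)
J_ω[:, 1] = z_1
entry J[0][1] = 2.5335

2.533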